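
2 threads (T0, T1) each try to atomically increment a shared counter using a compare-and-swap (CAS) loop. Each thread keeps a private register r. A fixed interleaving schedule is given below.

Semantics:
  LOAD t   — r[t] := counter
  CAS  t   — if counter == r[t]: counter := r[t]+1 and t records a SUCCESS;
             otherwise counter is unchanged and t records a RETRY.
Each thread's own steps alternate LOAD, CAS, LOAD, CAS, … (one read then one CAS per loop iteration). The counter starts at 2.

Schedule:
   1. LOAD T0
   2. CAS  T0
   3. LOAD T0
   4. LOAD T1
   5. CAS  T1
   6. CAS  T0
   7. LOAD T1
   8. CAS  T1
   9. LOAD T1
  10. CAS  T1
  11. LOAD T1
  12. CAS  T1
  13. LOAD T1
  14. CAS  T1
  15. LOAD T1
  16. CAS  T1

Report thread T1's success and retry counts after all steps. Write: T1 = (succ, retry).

T1 = (6, 0)

step 1: T0 LOAD ⇒ load; ctr=2 reg=2
step 2: T0 CAS ⇒ ok; ctr=3 reg=2
step 3: T0 LOAD ⇒ load; ctr=3 reg=3
step 4: T1 LOAD ⇒ load; ctr=3 reg=3
step 5: T1 CAS ⇒ ok; ctr=4 reg=3
step 6: T0 CAS ⇒ retry; ctr=4 reg=3
step 7: T1 LOAD ⇒ load; ctr=4 reg=4
step 8: T1 CAS ⇒ ok; ctr=5 reg=4
step 9: T1 LOAD ⇒ load; ctr=5 reg=5
step 10: T1 CAS ⇒ ok; ctr=6 reg=5
step 11: T1 LOAD ⇒ load; ctr=6 reg=6
step 12: T1 CAS ⇒ ok; ctr=7 reg=6
step 13: T1 LOAD ⇒ load; ctr=7 reg=7
step 14: T1 CAS ⇒ ok; ctr=8 reg=7
step 15: T1 LOAD ⇒ load; ctr=8 reg=8
step 16: T1 CAS ⇒ ok; ctr=9 reg=8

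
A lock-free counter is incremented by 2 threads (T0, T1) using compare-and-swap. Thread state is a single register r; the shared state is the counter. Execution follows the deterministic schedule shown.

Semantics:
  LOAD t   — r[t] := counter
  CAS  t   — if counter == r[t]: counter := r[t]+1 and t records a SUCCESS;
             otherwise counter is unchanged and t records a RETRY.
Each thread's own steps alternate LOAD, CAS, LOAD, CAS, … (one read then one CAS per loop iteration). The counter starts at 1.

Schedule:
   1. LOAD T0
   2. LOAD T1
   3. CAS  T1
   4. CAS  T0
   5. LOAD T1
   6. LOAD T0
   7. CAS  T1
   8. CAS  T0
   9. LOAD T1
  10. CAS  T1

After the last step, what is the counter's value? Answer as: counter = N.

counter = 4

1. LOAD T0 → mem=1 r[T0]=1 [LOAD]
2. LOAD T1 → mem=1 r[T1]=1 [LOAD]
3. CAS T1 → mem=2 r[T1]=1 [OK]
4. CAS T0 → mem=2 r[T0]=1 [RETRY]
5. LOAD T1 → mem=2 r[T1]=2 [LOAD]
6. LOAD T0 → mem=2 r[T0]=2 [LOAD]
7. CAS T1 → mem=3 r[T1]=2 [OK]
8. CAS T0 → mem=3 r[T0]=2 [RETRY]
9. LOAD T1 → mem=3 r[T1]=3 [LOAD]
10. CAS T1 → mem=4 r[T1]=3 [OK]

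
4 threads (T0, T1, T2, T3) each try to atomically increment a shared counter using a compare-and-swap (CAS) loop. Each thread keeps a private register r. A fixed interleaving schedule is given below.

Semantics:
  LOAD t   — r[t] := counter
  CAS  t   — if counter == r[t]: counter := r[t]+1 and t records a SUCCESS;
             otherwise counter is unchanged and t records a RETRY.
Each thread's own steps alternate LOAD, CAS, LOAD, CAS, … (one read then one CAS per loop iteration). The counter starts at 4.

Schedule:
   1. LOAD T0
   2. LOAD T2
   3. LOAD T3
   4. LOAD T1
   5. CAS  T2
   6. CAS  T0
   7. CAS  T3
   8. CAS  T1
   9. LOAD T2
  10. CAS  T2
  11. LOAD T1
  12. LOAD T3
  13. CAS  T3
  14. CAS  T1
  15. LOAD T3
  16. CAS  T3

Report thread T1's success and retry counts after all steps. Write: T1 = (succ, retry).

1. LOAD T0 → mem=4 r[T0]=4 [LOAD]
2. LOAD T2 → mem=4 r[T2]=4 [LOAD]
3. LOAD T3 → mem=4 r[T3]=4 [LOAD]
4. LOAD T1 → mem=4 r[T1]=4 [LOAD]
5. CAS T2 → mem=5 r[T2]=4 [OK]
6. CAS T0 → mem=5 r[T0]=4 [RETRY]
7. CAS T3 → mem=5 r[T3]=4 [RETRY]
8. CAS T1 → mem=5 r[T1]=4 [RETRY]
9. LOAD T2 → mem=5 r[T2]=5 [LOAD]
10. CAS T2 → mem=6 r[T2]=5 [OK]
11. LOAD T1 → mem=6 r[T1]=6 [LOAD]
12. LOAD T3 → mem=6 r[T3]=6 [LOAD]
13. CAS T3 → mem=7 r[T3]=6 [OK]
14. CAS T1 → mem=7 r[T1]=6 [RETRY]
15. LOAD T3 → mem=7 r[T3]=7 [LOAD]
16. CAS T3 → mem=8 r[T3]=7 [OK]

T1 = (0, 2)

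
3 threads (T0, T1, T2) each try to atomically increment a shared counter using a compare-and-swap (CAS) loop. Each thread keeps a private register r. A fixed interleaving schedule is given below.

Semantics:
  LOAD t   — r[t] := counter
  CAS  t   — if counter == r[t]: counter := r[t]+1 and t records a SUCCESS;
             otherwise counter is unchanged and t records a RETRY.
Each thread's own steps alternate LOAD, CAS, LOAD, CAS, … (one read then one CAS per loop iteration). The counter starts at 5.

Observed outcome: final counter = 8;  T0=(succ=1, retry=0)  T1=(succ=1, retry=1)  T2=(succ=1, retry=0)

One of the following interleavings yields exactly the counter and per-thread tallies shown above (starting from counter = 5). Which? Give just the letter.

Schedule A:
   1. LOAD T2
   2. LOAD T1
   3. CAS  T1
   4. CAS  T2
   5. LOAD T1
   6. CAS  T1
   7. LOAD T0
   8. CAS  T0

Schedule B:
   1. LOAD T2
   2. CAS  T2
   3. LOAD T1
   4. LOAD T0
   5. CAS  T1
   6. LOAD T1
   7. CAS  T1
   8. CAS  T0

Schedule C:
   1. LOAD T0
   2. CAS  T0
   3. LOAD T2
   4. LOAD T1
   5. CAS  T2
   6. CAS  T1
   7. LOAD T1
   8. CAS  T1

Tracing schedule C:
   1) LOAD T0:  M=5  r_T0=5
   2) CAS  T0:  M=6  r_T0=5 ✓
   3) LOAD T2:  M=6  r_T2=6
   4) LOAD T1:  M=6  r_T1=6
   5) CAS  T2:  M=7  r_T2=6 ✓
   6) CAS  T1:  M=7  r_T1=6 ✗
   7) LOAD T1:  M=7  r_T1=7
   8) CAS  T1:  M=8  r_T1=7 ✓

C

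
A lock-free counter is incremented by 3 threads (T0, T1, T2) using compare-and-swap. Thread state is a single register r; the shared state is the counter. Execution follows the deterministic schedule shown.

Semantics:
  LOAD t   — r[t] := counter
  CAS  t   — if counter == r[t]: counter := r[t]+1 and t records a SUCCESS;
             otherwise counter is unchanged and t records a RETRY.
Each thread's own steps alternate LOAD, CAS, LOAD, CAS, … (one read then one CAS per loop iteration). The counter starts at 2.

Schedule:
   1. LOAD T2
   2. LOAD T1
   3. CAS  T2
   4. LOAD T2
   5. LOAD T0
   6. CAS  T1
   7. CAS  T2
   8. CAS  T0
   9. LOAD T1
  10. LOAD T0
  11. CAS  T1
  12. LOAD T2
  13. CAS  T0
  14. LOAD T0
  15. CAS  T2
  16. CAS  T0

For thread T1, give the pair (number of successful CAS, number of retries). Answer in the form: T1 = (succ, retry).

T1 = (1, 1)

T2 LOAD — after: cnt=2, r=2 — load
T1 LOAD — after: cnt=2, r=2 — load
T2 CAS — after: cnt=3, r=2 — ok
T2 LOAD — after: cnt=3, r=3 — load
T0 LOAD — after: cnt=3, r=3 — load
T1 CAS — after: cnt=3, r=2 — retry
T2 CAS — after: cnt=4, r=3 — ok
T0 CAS — after: cnt=4, r=3 — retry
T1 LOAD — after: cnt=4, r=4 — load
T0 LOAD — after: cnt=4, r=4 — load
T1 CAS — after: cnt=5, r=4 — ok
T2 LOAD — after: cnt=5, r=5 — load
T0 CAS — after: cnt=5, r=4 — retry
T0 LOAD — after: cnt=5, r=5 — load
T2 CAS — after: cnt=6, r=5 — ok
T0 CAS — after: cnt=6, r=5 — retry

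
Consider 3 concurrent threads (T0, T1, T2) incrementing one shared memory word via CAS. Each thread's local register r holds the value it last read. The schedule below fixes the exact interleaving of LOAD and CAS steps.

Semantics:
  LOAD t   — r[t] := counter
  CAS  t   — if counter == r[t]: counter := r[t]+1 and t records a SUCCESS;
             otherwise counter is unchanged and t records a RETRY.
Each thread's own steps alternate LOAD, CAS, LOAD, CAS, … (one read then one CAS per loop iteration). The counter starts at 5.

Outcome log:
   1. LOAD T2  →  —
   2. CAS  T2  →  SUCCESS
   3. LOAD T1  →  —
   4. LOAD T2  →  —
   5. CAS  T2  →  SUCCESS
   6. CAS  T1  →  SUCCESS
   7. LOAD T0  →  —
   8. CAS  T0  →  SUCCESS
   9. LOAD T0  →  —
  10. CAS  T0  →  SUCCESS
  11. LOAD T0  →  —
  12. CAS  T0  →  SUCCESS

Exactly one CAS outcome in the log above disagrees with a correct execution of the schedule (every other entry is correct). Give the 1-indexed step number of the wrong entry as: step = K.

Re-executing:
   1) LOAD T2:  M=5  r_T2=5
   2) CAS  T2:  M=6  r_T2=5 ✓
   3) LOAD T1:  M=6  r_T1=6
   4) LOAD T2:  M=6  r_T2=6
   5) CAS  T2:  M=7  r_T2=6 ✓
   6) CAS  T1:  M=7  r_T1=6 ✗
   7) LOAD T0:  M=7  r_T0=7
   8) CAS  T0:  M=8  r_T0=7 ✓
   9) LOAD T0:  M=8  r_T0=8
  10) CAS  T0:  M=9  r_T0=8 ✓
  11) LOAD T0:  M=9  r_T0=9
  12) CAS  T0:  M=10  r_T0=9 ✓
Mismatch at 6.

step = 6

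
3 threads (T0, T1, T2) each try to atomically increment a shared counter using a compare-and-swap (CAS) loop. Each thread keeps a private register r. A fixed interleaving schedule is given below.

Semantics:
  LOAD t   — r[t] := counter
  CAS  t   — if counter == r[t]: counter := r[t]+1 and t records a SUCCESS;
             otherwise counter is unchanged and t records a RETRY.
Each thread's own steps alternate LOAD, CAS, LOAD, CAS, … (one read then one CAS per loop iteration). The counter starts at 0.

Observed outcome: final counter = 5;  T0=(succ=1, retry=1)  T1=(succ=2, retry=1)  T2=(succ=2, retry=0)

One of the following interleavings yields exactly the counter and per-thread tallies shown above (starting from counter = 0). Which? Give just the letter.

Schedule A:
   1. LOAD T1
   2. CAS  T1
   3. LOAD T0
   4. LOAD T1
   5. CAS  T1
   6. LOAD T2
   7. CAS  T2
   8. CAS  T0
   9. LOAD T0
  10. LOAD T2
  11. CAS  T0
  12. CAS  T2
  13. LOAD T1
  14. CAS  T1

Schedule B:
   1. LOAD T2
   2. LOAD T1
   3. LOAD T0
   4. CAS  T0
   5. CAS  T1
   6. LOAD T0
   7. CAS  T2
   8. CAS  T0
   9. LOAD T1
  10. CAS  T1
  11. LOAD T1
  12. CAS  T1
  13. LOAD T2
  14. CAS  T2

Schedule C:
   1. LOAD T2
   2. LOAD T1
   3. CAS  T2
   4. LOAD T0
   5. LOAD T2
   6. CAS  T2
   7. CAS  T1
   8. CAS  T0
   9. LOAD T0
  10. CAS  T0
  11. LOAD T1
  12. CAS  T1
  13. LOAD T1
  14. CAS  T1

C

Run C:
step 1: T2 LOAD ⇒ load; ctr=0 reg=0
step 2: T1 LOAD ⇒ load; ctr=0 reg=0
step 3: T2 CAS ⇒ ok; ctr=1 reg=0
step 4: T0 LOAD ⇒ load; ctr=1 reg=1
step 5: T2 LOAD ⇒ load; ctr=1 reg=1
step 6: T2 CAS ⇒ ok; ctr=2 reg=1
step 7: T1 CAS ⇒ retry; ctr=2 reg=0
step 8: T0 CAS ⇒ retry; ctr=2 reg=1
step 9: T0 LOAD ⇒ load; ctr=2 reg=2
step 10: T0 CAS ⇒ ok; ctr=3 reg=2
step 11: T1 LOAD ⇒ load; ctr=3 reg=3
step 12: T1 CAS ⇒ ok; ctr=4 reg=3
step 13: T1 LOAD ⇒ load; ctr=4 reg=4
step 14: T1 CAS ⇒ ok; ctr=5 reg=4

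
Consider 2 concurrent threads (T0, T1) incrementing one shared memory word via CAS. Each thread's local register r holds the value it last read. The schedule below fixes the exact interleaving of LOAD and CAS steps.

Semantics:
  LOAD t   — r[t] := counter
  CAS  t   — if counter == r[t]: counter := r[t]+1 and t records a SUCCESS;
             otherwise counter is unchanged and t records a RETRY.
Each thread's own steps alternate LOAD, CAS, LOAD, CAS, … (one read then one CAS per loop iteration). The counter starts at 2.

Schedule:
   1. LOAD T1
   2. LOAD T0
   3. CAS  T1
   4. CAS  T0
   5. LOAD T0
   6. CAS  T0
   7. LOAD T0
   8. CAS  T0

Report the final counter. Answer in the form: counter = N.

counter = 5

step 1: T1 LOAD ⇒ load; ctr=2 reg=2
step 2: T0 LOAD ⇒ load; ctr=2 reg=2
step 3: T1 CAS ⇒ ok; ctr=3 reg=2
step 4: T0 CAS ⇒ retry; ctr=3 reg=2
step 5: T0 LOAD ⇒ load; ctr=3 reg=3
step 6: T0 CAS ⇒ ok; ctr=4 reg=3
step 7: T0 LOAD ⇒ load; ctr=4 reg=4
step 8: T0 CAS ⇒ ok; ctr=5 reg=4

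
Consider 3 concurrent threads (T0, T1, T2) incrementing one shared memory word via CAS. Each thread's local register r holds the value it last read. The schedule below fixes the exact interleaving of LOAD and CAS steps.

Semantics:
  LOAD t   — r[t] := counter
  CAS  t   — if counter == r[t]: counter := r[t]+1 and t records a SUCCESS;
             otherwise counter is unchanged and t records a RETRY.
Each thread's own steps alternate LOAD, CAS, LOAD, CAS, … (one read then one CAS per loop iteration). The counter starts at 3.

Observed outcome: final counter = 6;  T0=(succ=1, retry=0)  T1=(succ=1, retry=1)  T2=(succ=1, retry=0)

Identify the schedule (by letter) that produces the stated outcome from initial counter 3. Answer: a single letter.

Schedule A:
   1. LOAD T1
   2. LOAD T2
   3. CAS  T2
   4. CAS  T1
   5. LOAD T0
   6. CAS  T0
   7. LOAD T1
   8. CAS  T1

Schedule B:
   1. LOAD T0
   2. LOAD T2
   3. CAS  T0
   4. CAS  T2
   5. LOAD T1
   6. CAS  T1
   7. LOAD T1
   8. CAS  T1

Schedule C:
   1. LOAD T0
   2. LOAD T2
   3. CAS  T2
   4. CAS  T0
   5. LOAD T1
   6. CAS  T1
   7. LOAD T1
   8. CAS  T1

Run A:
#1 T1 reads 3
#2 T2 reads 3
#3 T2 CAS(3→4) writes; counter now 4
#4 T1 CAS(3→4) fails; counter now 4
#5 T0 reads 4
#6 T0 CAS(4→5) writes; counter now 5
#7 T1 reads 5
#8 T1 CAS(5→6) writes; counter now 6

A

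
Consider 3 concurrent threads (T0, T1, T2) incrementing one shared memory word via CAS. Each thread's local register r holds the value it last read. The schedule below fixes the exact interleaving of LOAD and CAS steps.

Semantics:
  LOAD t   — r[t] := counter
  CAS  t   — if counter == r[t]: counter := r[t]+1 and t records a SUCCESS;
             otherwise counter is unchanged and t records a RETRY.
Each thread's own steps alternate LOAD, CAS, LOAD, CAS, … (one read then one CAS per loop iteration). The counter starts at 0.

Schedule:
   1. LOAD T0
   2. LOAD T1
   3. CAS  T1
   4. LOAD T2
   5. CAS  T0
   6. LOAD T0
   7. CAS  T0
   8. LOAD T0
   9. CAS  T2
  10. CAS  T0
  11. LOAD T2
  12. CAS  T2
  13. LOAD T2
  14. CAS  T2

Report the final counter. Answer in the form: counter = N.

step 1: T0 LOAD ⇒ load; ctr=0 reg=0
step 2: T1 LOAD ⇒ load; ctr=0 reg=0
step 3: T1 CAS ⇒ ok; ctr=1 reg=0
step 4: T2 LOAD ⇒ load; ctr=1 reg=1
step 5: T0 CAS ⇒ retry; ctr=1 reg=0
step 6: T0 LOAD ⇒ load; ctr=1 reg=1
step 7: T0 CAS ⇒ ok; ctr=2 reg=1
step 8: T0 LOAD ⇒ load; ctr=2 reg=2
step 9: T2 CAS ⇒ retry; ctr=2 reg=1
step 10: T0 CAS ⇒ ok; ctr=3 reg=2
step 11: T2 LOAD ⇒ load; ctr=3 reg=3
step 12: T2 CAS ⇒ ok; ctr=4 reg=3
step 13: T2 LOAD ⇒ load; ctr=4 reg=4
step 14: T2 CAS ⇒ ok; ctr=5 reg=4

counter = 5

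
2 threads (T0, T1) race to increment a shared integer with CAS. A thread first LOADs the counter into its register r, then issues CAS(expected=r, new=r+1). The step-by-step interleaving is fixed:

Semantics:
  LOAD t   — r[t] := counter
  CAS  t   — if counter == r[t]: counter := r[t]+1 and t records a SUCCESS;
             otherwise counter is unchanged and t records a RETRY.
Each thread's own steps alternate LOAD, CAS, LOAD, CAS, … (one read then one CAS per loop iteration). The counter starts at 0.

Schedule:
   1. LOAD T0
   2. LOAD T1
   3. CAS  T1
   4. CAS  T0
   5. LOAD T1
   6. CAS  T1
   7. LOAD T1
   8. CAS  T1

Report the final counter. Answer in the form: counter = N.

   1) LOAD T0:  M=0  r_T0=0
   2) LOAD T1:  M=0  r_T1=0
   3) CAS  T1:  M=1  r_T1=0 ✓
   4) CAS  T0:  M=1  r_T0=0 ✗
   5) LOAD T1:  M=1  r_T1=1
   6) CAS  T1:  M=2  r_T1=1 ✓
   7) LOAD T1:  M=2  r_T1=2
   8) CAS  T1:  M=3  r_T1=2 ✓

counter = 3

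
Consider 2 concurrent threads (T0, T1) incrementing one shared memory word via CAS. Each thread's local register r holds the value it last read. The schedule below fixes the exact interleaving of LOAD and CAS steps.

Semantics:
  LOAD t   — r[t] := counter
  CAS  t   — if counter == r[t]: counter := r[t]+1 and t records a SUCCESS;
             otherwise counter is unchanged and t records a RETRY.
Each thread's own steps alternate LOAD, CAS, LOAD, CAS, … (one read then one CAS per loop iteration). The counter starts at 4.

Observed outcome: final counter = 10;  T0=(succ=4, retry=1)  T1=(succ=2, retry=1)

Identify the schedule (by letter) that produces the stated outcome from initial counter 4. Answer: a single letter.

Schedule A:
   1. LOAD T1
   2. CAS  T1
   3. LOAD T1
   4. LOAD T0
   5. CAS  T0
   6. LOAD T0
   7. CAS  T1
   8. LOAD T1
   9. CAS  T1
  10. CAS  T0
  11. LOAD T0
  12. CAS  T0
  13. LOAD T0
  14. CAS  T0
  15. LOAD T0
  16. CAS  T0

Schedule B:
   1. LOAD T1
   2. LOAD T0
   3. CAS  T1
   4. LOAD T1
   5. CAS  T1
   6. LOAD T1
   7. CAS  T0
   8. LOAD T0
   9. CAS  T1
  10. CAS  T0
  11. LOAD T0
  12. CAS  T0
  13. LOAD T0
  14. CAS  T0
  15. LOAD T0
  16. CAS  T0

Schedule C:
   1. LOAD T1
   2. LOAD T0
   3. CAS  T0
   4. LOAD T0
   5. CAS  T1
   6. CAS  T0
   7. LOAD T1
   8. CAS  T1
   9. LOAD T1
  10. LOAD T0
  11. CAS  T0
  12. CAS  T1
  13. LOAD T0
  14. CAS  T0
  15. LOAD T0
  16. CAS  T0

Tracing schedule A:
T1 LOAD — after: cnt=4, r=4 — load
T1 CAS — after: cnt=5, r=4 — ok
T1 LOAD — after: cnt=5, r=5 — load
T0 LOAD — after: cnt=5, r=5 — load
T0 CAS — after: cnt=6, r=5 — ok
T0 LOAD — after: cnt=6, r=6 — load
T1 CAS — after: cnt=6, r=5 — retry
T1 LOAD — after: cnt=6, r=6 — load
T1 CAS — after: cnt=7, r=6 — ok
T0 CAS — after: cnt=7, r=6 — retry
T0 LOAD — after: cnt=7, r=7 — load
T0 CAS — after: cnt=8, r=7 — ok
T0 LOAD — after: cnt=8, r=8 — load
T0 CAS — after: cnt=9, r=8 — ok
T0 LOAD — after: cnt=9, r=9 — load
T0 CAS — after: cnt=10, r=9 — ok

A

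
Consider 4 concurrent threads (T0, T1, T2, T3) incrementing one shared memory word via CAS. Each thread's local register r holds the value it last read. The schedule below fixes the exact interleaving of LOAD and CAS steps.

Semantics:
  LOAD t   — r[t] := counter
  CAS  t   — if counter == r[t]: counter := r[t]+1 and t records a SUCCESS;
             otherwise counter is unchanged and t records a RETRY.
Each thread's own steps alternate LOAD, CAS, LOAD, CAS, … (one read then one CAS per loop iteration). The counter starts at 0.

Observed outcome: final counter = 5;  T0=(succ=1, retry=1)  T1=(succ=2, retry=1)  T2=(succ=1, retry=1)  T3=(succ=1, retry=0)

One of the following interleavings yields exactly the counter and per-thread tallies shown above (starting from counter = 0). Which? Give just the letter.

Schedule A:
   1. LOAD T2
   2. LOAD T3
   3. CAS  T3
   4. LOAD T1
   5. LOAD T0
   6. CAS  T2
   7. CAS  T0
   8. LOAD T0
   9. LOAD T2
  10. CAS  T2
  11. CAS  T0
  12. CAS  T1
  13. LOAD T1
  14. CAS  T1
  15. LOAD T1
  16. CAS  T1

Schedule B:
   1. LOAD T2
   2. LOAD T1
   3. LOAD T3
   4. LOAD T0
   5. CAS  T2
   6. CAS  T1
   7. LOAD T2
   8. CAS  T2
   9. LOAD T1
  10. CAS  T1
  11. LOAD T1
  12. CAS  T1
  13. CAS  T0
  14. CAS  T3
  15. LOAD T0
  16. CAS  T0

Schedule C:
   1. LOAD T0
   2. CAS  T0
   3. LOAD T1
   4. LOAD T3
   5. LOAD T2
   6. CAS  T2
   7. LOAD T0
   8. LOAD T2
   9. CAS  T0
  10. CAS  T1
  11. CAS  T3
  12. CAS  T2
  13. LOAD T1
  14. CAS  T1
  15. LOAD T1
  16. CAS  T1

Simulating candidate A:
step 1: T2 LOAD ⇒ load; ctr=0 reg=0
step 2: T3 LOAD ⇒ load; ctr=0 reg=0
step 3: T3 CAS ⇒ ok; ctr=1 reg=0
step 4: T1 LOAD ⇒ load; ctr=1 reg=1
step 5: T0 LOAD ⇒ load; ctr=1 reg=1
step 6: T2 CAS ⇒ retry; ctr=1 reg=0
step 7: T0 CAS ⇒ ok; ctr=2 reg=1
step 8: T0 LOAD ⇒ load; ctr=2 reg=2
step 9: T2 LOAD ⇒ load; ctr=2 reg=2
step 10: T2 CAS ⇒ ok; ctr=3 reg=2
step 11: T0 CAS ⇒ retry; ctr=3 reg=2
step 12: T1 CAS ⇒ retry; ctr=3 reg=1
step 13: T1 LOAD ⇒ load; ctr=3 reg=3
step 14: T1 CAS ⇒ ok; ctr=4 reg=3
step 15: T1 LOAD ⇒ load; ctr=4 reg=4
step 16: T1 CAS ⇒ ok; ctr=5 reg=4

A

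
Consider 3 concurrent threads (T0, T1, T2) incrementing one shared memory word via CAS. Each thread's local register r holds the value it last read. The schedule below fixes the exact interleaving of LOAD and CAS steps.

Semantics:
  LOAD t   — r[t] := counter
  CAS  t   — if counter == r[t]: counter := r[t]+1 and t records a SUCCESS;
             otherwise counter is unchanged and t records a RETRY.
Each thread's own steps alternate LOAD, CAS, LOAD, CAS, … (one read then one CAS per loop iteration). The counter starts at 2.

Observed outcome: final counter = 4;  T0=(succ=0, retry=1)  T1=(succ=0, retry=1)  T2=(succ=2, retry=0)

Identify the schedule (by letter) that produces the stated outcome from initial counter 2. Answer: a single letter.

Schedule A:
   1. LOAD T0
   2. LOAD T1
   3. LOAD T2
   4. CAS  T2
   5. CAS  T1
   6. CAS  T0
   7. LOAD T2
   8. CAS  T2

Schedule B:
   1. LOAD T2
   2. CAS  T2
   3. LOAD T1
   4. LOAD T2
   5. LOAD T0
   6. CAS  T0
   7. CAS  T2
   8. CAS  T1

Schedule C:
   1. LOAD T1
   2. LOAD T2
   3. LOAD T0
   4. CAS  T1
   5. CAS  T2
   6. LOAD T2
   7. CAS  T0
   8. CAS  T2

Run A:
[1] T0.load  rd  (counter 2, T0.r 2)
[2] T1.load  rd  (counter 2, T1.r 2)
[3] T2.load  rd  (counter 2, T2.r 2)
[4] T2.cas  hit  (counter 3, T2.r 2)
[5] T1.cas  miss  (counter 3, T1.r 2)
[6] T0.cas  miss  (counter 3, T0.r 2)
[7] T2.load  rd  (counter 3, T2.r 3)
[8] T2.cas  hit  (counter 4, T2.r 3)

A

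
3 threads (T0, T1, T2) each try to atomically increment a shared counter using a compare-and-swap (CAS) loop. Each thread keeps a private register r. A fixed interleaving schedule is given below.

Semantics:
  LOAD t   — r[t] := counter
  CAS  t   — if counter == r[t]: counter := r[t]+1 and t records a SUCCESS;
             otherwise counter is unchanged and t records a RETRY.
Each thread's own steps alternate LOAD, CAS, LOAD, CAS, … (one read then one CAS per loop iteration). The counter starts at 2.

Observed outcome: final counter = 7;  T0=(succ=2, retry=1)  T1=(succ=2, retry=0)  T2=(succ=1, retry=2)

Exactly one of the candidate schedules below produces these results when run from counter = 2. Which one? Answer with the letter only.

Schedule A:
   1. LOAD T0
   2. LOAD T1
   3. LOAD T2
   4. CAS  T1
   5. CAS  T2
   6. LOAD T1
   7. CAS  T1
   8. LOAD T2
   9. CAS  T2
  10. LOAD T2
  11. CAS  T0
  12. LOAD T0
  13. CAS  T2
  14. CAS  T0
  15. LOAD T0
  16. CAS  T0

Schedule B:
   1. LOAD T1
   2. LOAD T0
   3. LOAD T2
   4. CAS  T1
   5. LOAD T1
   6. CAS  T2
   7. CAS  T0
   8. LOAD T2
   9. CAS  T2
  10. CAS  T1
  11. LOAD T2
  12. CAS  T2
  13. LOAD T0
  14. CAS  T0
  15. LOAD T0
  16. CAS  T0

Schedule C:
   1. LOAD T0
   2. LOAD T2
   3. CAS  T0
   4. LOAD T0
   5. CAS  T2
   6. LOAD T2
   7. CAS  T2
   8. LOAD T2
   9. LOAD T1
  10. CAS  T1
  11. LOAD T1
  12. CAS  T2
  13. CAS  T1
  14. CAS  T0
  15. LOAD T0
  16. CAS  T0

C

Tracing schedule C:
1. LOAD T0 → mem=2 r[T0]=2 [LOAD]
2. LOAD T2 → mem=2 r[T2]=2 [LOAD]
3. CAS T0 → mem=3 r[T0]=2 [OK]
4. LOAD T0 → mem=3 r[T0]=3 [LOAD]
5. CAS T2 → mem=3 r[T2]=2 [RETRY]
6. LOAD T2 → mem=3 r[T2]=3 [LOAD]
7. CAS T2 → mem=4 r[T2]=3 [OK]
8. LOAD T2 → mem=4 r[T2]=4 [LOAD]
9. LOAD T1 → mem=4 r[T1]=4 [LOAD]
10. CAS T1 → mem=5 r[T1]=4 [OK]
11. LOAD T1 → mem=5 r[T1]=5 [LOAD]
12. CAS T2 → mem=5 r[T2]=4 [RETRY]
13. CAS T1 → mem=6 r[T1]=5 [OK]
14. CAS T0 → mem=6 r[T0]=3 [RETRY]
15. LOAD T0 → mem=6 r[T0]=6 [LOAD]
16. CAS T0 → mem=7 r[T0]=6 [OK]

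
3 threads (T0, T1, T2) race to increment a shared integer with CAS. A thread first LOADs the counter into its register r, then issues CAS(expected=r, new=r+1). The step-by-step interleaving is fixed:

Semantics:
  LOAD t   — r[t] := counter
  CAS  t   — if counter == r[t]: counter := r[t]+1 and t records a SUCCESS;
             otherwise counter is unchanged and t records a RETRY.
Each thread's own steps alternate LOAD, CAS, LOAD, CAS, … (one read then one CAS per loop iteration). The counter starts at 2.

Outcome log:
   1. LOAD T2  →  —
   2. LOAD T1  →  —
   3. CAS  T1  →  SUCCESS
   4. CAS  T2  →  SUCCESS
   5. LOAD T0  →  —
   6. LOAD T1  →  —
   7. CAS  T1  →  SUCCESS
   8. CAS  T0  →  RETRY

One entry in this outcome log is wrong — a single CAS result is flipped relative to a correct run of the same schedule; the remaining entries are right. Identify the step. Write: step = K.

Reference trace:
1. LOAD T2 → mem=2 r[T2]=2 [LOAD]
2. LOAD T1 → mem=2 r[T1]=2 [LOAD]
3. CAS T1 → mem=3 r[T1]=2 [OK]
4. CAS T2 → mem=3 r[T2]=2 [RETRY]
5. LOAD T0 → mem=3 r[T0]=3 [LOAD]
6. LOAD T1 → mem=3 r[T1]=3 [LOAD]
7. CAS T1 → mem=4 r[T1]=3 [OK]
8. CAS T0 → mem=4 r[T0]=3 [RETRY]
Log disagrees first at step 4.

step = 4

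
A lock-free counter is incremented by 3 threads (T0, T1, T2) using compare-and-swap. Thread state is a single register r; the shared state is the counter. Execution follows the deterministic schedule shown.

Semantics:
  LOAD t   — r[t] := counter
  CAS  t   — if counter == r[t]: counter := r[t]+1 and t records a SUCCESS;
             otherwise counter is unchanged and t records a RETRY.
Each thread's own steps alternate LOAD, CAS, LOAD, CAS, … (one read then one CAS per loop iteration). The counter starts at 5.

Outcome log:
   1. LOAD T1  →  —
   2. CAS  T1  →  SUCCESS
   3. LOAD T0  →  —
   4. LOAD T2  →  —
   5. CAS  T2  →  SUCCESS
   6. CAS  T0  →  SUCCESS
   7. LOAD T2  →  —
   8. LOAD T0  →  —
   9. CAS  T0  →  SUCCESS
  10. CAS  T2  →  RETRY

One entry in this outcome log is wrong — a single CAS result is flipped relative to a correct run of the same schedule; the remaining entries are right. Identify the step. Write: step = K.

Reference trace:
#1 T1 reads 5
#2 T1 CAS(5→6) writes; counter now 6
#3 T0 reads 6
#4 T2 reads 6
#5 T2 CAS(6→7) writes; counter now 7
#6 T0 CAS(6→7) fails; counter now 7
#7 T2 reads 7
#8 T0 reads 7
#9 T0 CAS(7→8) writes; counter now 8
#10 T2 CAS(7→8) fails; counter now 8
Mismatch at 6.

step = 6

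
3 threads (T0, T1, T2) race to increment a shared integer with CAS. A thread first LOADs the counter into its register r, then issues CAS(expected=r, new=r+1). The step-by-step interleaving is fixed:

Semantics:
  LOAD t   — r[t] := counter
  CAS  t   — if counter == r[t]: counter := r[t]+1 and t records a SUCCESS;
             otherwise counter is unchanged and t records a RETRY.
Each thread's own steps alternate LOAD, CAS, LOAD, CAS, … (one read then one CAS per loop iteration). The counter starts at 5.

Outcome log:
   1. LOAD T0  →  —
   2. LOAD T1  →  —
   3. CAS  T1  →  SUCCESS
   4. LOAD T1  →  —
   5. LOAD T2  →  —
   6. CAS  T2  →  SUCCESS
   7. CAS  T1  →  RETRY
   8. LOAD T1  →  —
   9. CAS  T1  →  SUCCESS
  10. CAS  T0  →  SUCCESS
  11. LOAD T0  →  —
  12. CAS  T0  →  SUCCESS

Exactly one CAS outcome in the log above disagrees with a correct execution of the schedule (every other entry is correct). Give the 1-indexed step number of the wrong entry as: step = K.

step = 10

Reference trace:
   1) LOAD T0:  M=5  r_T0=5
   2) LOAD T1:  M=5  r_T1=5
   3) CAS  T1:  M=6  r_T1=5 ✓
   4) LOAD T1:  M=6  r_T1=6
   5) LOAD T2:  M=6  r_T2=6
   6) CAS  T2:  M=7  r_T2=6 ✓
   7) CAS  T1:  M=7  r_T1=6 ✗
   8) LOAD T1:  M=7  r_T1=7
   9) CAS  T1:  M=8  r_T1=7 ✓
  10) CAS  T0:  M=8  r_T0=5 ✗
  11) LOAD T0:  M=8  r_T0=8
  12) CAS  T0:  M=9  r_T0=8 ✓
Mismatch at 10.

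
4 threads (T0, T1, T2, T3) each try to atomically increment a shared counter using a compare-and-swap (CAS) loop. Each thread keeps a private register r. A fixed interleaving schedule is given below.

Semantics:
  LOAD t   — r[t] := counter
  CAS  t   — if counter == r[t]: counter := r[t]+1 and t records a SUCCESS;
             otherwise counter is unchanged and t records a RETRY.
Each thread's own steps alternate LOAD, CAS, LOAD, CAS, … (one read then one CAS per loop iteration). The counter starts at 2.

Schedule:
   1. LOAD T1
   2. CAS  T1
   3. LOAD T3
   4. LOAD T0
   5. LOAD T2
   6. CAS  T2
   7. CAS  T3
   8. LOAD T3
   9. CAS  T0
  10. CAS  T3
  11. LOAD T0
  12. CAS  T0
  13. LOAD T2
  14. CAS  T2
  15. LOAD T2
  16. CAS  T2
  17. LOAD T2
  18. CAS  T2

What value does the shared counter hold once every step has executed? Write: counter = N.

counter = 9

   1) LOAD T1:  M=2  r_T1=2
   2) CAS  T1:  M=3  r_T1=2 ✓
   3) LOAD T3:  M=3  r_T3=3
   4) LOAD T0:  M=3  r_T0=3
   5) LOAD T2:  M=3  r_T2=3
   6) CAS  T2:  M=4  r_T2=3 ✓
   7) CAS  T3:  M=4  r_T3=3 ✗
   8) LOAD T3:  M=4  r_T3=4
   9) CAS  T0:  M=4  r_T0=3 ✗
  10) CAS  T3:  M=5  r_T3=4 ✓
  11) LOAD T0:  M=5  r_T0=5
  12) CAS  T0:  M=6  r_T0=5 ✓
  13) LOAD T2:  M=6  r_T2=6
  14) CAS  T2:  M=7  r_T2=6 ✓
  15) LOAD T2:  M=7  r_T2=7
  16) CAS  T2:  M=8  r_T2=7 ✓
  17) LOAD T2:  M=8  r_T2=8
  18) CAS  T2:  M=9  r_T2=8 ✓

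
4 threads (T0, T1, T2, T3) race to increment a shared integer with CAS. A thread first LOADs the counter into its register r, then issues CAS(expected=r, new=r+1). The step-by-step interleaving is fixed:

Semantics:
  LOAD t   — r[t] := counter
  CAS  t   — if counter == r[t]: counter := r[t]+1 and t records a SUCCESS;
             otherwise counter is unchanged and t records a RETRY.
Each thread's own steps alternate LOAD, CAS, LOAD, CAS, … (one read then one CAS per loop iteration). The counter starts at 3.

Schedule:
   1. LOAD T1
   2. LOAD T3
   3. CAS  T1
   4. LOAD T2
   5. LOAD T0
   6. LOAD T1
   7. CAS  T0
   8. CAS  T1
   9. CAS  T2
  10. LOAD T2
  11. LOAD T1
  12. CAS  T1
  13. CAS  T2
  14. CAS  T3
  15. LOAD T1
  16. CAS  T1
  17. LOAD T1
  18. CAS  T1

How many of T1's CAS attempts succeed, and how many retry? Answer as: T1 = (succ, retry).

T1 = (4, 1)

   1) LOAD T1:  M=3  r_T1=3
   2) LOAD T3:  M=3  r_T3=3
   3) CAS  T1:  M=4  r_T1=3 ✓
   4) LOAD T2:  M=4  r_T2=4
   5) LOAD T0:  M=4  r_T0=4
   6) LOAD T1:  M=4  r_T1=4
   7) CAS  T0:  M=5  r_T0=4 ✓
   8) CAS  T1:  M=5  r_T1=4 ✗
   9) CAS  T2:  M=5  r_T2=4 ✗
  10) LOAD T2:  M=5  r_T2=5
  11) LOAD T1:  M=5  r_T1=5
  12) CAS  T1:  M=6  r_T1=5 ✓
  13) CAS  T2:  M=6  r_T2=5 ✗
  14) CAS  T3:  M=6  r_T3=3 ✗
  15) LOAD T1:  M=6  r_T1=6
  16) CAS  T1:  M=7  r_T1=6 ✓
  17) LOAD T1:  M=7  r_T1=7
  18) CAS  T1:  M=8  r_T1=7 ✓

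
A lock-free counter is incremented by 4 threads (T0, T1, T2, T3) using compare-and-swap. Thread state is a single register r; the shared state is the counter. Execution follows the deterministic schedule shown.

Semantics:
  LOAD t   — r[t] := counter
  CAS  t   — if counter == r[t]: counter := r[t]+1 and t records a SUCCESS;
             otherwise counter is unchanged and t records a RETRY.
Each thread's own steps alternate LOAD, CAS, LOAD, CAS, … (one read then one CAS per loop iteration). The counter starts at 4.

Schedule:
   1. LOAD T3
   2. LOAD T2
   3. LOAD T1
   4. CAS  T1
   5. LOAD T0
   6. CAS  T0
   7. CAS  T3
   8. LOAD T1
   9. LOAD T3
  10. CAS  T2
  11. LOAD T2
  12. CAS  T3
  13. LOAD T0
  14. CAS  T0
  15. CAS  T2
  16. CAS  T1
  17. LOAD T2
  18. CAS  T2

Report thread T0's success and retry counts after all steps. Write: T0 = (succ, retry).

T0 = (2, 0)

[1] T3.load  rd  (counter 4, T3.r 4)
[2] T2.load  rd  (counter 4, T2.r 4)
[3] T1.load  rd  (counter 4, T1.r 4)
[4] T1.cas  hit  (counter 5, T1.r 4)
[5] T0.load  rd  (counter 5, T0.r 5)
[6] T0.cas  hit  (counter 6, T0.r 5)
[7] T3.cas  miss  (counter 6, T3.r 4)
[8] T1.load  rd  (counter 6, T1.r 6)
[9] T3.load  rd  (counter 6, T3.r 6)
[10] T2.cas  miss  (counter 6, T2.r 4)
[11] T2.load  rd  (counter 6, T2.r 6)
[12] T3.cas  hit  (counter 7, T3.r 6)
[13] T0.load  rd  (counter 7, T0.r 7)
[14] T0.cas  hit  (counter 8, T0.r 7)
[15] T2.cas  miss  (counter 8, T2.r 6)
[16] T1.cas  miss  (counter 8, T1.r 6)
[17] T2.load  rd  (counter 8, T2.r 8)
[18] T2.cas  hit  (counter 9, T2.r 8)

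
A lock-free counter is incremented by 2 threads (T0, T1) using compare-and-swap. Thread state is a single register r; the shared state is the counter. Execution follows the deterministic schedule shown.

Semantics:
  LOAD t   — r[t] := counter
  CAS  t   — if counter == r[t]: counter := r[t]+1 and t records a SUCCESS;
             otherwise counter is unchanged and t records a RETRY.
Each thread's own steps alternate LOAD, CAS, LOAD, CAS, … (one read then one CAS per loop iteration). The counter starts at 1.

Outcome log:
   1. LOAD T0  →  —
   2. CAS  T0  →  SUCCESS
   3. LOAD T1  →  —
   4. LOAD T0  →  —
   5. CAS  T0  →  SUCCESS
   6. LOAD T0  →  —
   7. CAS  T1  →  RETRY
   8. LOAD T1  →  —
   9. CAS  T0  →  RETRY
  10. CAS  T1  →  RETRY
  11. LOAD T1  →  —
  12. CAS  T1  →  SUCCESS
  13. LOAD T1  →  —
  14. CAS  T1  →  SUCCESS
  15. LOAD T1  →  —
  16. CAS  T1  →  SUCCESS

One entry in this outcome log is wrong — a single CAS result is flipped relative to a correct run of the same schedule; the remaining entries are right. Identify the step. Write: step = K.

Correct run:
#1 T0 reads 1
#2 T0 CAS(1→2) writes; counter now 2
#3 T1 reads 2
#4 T0 reads 2
#5 T0 CAS(2→3) writes; counter now 3
#6 T0 reads 3
#7 T1 CAS(2→3) fails; counter now 3
#8 T1 reads 3
#9 T0 CAS(3→4) writes; counter now 4
#10 T1 CAS(3→4) fails; counter now 4
#11 T1 reads 4
#12 T1 CAS(4→5) writes; counter now 5
#13 T1 reads 5
#14 T1 CAS(5→6) writes; counter now 6
#15 T1 reads 6
#16 T1 CAS(6→7) writes; counter now 7
Mismatch at 9.

step = 9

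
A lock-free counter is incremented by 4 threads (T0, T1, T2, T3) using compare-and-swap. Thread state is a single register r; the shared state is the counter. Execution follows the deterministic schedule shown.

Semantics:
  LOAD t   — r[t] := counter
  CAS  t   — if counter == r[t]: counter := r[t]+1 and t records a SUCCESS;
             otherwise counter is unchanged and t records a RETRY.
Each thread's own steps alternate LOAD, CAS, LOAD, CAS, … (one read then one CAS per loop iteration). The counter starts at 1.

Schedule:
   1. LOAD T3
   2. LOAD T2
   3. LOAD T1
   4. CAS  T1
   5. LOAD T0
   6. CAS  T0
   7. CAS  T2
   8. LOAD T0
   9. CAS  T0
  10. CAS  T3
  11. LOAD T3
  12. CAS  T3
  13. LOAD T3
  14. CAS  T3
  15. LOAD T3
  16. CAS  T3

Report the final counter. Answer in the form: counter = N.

counter = 7

step 1: T3 LOAD ⇒ load; ctr=1 reg=1
step 2: T2 LOAD ⇒ load; ctr=1 reg=1
step 3: T1 LOAD ⇒ load; ctr=1 reg=1
step 4: T1 CAS ⇒ ok; ctr=2 reg=1
step 5: T0 LOAD ⇒ load; ctr=2 reg=2
step 6: T0 CAS ⇒ ok; ctr=3 reg=2
step 7: T2 CAS ⇒ retry; ctr=3 reg=1
step 8: T0 LOAD ⇒ load; ctr=3 reg=3
step 9: T0 CAS ⇒ ok; ctr=4 reg=3
step 10: T3 CAS ⇒ retry; ctr=4 reg=1
step 11: T3 LOAD ⇒ load; ctr=4 reg=4
step 12: T3 CAS ⇒ ok; ctr=5 reg=4
step 13: T3 LOAD ⇒ load; ctr=5 reg=5
step 14: T3 CAS ⇒ ok; ctr=6 reg=5
step 15: T3 LOAD ⇒ load; ctr=6 reg=6
step 16: T3 CAS ⇒ ok; ctr=7 reg=6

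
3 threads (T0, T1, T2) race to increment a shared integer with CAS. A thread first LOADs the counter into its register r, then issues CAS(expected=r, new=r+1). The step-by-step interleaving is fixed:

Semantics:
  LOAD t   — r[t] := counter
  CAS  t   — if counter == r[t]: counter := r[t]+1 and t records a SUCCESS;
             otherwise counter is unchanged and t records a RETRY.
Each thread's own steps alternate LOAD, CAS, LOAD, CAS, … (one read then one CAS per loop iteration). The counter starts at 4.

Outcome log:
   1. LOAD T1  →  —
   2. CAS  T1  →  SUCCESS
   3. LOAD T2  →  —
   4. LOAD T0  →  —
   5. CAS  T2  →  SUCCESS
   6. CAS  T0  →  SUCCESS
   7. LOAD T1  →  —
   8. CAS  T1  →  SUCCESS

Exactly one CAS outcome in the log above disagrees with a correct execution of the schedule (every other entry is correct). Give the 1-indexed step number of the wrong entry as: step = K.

Re-executing:
1. LOAD T1 → mem=4 r[T1]=4 [LOAD]
2. CAS T1 → mem=5 r[T1]=4 [OK]
3. LOAD T2 → mem=5 r[T2]=5 [LOAD]
4. LOAD T0 → mem=5 r[T0]=5 [LOAD]
5. CAS T2 → mem=6 r[T2]=5 [OK]
6. CAS T0 → mem=6 r[T0]=5 [RETRY]
7. LOAD T1 → mem=6 r[T1]=6 [LOAD]
8. CAS T1 → mem=7 r[T1]=6 [OK]
Flip is step 6.

step = 6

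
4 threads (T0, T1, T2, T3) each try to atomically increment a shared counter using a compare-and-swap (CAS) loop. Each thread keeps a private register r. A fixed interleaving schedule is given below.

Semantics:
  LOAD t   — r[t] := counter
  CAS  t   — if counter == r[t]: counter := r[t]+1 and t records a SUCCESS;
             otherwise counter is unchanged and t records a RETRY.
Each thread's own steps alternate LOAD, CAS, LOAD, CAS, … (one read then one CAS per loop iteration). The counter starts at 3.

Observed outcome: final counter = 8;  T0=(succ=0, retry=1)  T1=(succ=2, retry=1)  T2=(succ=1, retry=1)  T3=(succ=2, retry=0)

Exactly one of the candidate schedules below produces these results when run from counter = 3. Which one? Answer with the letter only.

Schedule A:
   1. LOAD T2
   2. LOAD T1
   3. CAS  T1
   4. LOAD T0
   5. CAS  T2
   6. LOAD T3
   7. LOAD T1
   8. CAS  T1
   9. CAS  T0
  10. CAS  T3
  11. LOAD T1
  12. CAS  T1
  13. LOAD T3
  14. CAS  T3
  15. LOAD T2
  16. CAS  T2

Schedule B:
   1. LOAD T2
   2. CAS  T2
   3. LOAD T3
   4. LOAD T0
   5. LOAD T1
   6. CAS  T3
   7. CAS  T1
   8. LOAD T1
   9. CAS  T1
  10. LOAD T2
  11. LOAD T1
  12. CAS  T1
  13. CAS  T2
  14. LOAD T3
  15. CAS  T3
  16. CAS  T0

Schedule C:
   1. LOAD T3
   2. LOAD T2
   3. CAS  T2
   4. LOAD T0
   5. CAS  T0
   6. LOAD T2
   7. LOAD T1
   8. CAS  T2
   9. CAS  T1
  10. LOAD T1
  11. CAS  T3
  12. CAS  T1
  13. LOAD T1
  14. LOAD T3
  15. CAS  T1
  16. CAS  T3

B

Simulating candidate B:
T2 LOAD — after: cnt=3, r=3 — load
T2 CAS — after: cnt=4, r=3 — ok
T3 LOAD — after: cnt=4, r=4 — load
T0 LOAD — after: cnt=4, r=4 — load
T1 LOAD — after: cnt=4, r=4 — load
T3 CAS — after: cnt=5, r=4 — ok
T1 CAS — after: cnt=5, r=4 — retry
T1 LOAD — after: cnt=5, r=5 — load
T1 CAS — after: cnt=6, r=5 — ok
T2 LOAD — after: cnt=6, r=6 — load
T1 LOAD — after: cnt=6, r=6 — load
T1 CAS — after: cnt=7, r=6 — ok
T2 CAS — after: cnt=7, r=6 — retry
T3 LOAD — after: cnt=7, r=7 — load
T3 CAS — after: cnt=8, r=7 — ok
T0 CAS — after: cnt=8, r=4 — retry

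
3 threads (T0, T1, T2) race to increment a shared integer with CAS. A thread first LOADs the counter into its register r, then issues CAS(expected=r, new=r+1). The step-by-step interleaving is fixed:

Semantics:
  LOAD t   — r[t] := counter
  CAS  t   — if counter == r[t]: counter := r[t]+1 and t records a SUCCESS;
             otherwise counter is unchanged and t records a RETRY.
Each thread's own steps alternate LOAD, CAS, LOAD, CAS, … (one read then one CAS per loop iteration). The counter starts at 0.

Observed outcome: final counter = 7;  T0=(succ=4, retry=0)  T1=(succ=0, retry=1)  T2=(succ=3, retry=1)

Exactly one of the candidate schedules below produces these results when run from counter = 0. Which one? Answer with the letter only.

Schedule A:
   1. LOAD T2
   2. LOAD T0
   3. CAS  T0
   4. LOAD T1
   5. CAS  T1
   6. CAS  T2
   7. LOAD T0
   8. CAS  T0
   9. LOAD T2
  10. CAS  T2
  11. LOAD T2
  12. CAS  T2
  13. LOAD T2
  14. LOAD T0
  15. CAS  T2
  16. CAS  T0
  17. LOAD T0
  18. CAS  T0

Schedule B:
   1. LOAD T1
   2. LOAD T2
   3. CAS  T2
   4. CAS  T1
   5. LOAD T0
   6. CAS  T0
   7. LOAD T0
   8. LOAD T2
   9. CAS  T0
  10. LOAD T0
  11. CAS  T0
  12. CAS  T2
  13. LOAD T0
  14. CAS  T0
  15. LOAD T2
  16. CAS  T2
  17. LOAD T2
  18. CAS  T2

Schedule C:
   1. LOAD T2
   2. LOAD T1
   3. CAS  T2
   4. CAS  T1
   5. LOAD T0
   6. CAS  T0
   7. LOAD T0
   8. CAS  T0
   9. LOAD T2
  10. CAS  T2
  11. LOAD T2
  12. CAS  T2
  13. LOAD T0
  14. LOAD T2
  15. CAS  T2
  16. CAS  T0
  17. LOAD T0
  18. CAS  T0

Run B:
1. LOAD T1 → mem=0 r[T1]=0 [LOAD]
2. LOAD T2 → mem=0 r[T2]=0 [LOAD]
3. CAS T2 → mem=1 r[T2]=0 [OK]
4. CAS T1 → mem=1 r[T1]=0 [RETRY]
5. LOAD T0 → mem=1 r[T0]=1 [LOAD]
6. CAS T0 → mem=2 r[T0]=1 [OK]
7. LOAD T0 → mem=2 r[T0]=2 [LOAD]
8. LOAD T2 → mem=2 r[T2]=2 [LOAD]
9. CAS T0 → mem=3 r[T0]=2 [OK]
10. LOAD T0 → mem=3 r[T0]=3 [LOAD]
11. CAS T0 → mem=4 r[T0]=3 [OK]
12. CAS T2 → mem=4 r[T2]=2 [RETRY]
13. LOAD T0 → mem=4 r[T0]=4 [LOAD]
14. CAS T0 → mem=5 r[T0]=4 [OK]
15. LOAD T2 → mem=5 r[T2]=5 [LOAD]
16. CAS T2 → mem=6 r[T2]=5 [OK]
17. LOAD T2 → mem=6 r[T2]=6 [LOAD]
18. CAS T2 → mem=7 r[T2]=6 [OK]

B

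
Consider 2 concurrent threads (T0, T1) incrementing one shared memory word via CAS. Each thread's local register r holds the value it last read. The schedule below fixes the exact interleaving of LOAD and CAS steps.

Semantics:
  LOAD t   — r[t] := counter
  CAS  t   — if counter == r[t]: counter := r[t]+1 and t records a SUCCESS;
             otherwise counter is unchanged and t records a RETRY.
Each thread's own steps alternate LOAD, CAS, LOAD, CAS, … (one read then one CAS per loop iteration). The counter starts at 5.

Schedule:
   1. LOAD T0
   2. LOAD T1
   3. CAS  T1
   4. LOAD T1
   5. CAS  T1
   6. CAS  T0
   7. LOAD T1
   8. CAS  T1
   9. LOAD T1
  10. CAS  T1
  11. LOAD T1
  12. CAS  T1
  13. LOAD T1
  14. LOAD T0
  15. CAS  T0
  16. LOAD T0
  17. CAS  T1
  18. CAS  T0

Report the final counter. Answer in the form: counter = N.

T0 LOAD — after: cnt=5, r=5 — load
T1 LOAD — after: cnt=5, r=5 — load
T1 CAS — after: cnt=6, r=5 — ok
T1 LOAD — after: cnt=6, r=6 — load
T1 CAS — after: cnt=7, r=6 — ok
T0 CAS — after: cnt=7, r=5 — retry
T1 LOAD — after: cnt=7, r=7 — load
T1 CAS — after: cnt=8, r=7 — ok
T1 LOAD — after: cnt=8, r=8 — load
T1 CAS — after: cnt=9, r=8 — ok
T1 LOAD — after: cnt=9, r=9 — load
T1 CAS — after: cnt=10, r=9 — ok
T1 LOAD — after: cnt=10, r=10 — load
T0 LOAD — after: cnt=10, r=10 — load
T0 CAS — after: cnt=11, r=10 — ok
T0 LOAD — after: cnt=11, r=11 — load
T1 CAS — after: cnt=11, r=10 — retry
T0 CAS — after: cnt=12, r=11 — ok

counter = 12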